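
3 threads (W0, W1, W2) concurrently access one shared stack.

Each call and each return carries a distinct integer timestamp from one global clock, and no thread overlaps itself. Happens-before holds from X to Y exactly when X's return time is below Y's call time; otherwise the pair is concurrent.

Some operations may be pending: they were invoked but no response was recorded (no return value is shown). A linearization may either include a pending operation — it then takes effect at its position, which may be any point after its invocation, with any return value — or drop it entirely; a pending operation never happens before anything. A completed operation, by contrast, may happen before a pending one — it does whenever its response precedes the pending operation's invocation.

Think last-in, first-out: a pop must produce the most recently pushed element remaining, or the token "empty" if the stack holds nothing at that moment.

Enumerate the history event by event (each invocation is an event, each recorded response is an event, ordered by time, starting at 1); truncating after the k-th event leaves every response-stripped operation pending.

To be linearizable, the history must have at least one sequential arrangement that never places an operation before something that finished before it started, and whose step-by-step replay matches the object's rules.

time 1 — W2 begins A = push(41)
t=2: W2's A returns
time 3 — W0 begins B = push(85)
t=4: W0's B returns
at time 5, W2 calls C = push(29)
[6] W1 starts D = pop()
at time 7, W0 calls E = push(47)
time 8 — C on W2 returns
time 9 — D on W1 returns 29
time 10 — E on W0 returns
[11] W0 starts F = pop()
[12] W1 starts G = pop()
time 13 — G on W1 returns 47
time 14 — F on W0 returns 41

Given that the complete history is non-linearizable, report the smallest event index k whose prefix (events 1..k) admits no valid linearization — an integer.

14

events 1..13 are linearizable, e.g. via A, B, C, D, E, G:
after step 1 (A push(41)): stack <41>
after step 2 (B push(85)): stack <41,85>
after step 3 (C push(29)): stack <41,85,29>
after step 4 (D pop() → 29): stack <41,85>
after step 5 (E push(47)): stack <41,85,47>
after step 6 (G pop() → 47): stack <41,85>
adding event 14 (F responds at 14) leaves no legal real-time order
e.g. A, B, C, D, E, F, G: illegal at step 6, since F pop() → 41 cannot apply there
e.g. A, B, C, D, E, G, F: illegal at step 7, since F pop() → 41 cannot apply there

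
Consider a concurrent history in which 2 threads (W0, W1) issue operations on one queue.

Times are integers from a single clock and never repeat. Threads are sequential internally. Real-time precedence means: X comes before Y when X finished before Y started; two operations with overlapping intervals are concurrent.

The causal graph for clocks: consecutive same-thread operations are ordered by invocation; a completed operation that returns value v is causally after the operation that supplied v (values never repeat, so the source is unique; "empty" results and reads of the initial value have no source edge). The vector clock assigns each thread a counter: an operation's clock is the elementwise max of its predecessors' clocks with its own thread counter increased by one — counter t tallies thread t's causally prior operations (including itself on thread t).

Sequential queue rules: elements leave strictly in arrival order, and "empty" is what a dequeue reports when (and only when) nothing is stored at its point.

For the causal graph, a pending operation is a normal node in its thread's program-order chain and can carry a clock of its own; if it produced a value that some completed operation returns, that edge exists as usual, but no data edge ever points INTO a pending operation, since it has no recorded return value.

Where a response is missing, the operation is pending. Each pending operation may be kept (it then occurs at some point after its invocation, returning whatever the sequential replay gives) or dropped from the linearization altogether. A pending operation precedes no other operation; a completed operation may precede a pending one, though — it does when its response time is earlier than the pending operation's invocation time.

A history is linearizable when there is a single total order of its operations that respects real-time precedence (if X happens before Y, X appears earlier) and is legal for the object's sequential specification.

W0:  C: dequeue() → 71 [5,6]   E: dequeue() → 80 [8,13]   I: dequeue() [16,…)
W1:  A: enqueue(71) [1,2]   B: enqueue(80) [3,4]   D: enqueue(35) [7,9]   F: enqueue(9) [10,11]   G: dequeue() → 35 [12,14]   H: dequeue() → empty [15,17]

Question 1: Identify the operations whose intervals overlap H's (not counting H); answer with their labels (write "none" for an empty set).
concurrent with H ([15,17]): every op whose interval crosses 15..17
A [1,2]: before
B [3,4]: before
C [5,6]: before
D [7,9]: before
E [8,13]: before
F [10,11]: before
G [12,14]: before
I [16,…): concurrent

I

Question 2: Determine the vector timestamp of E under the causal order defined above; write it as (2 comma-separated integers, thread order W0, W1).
A (invocation 1): nothing precedes it; W1's component alone gives (0, 1)
B (invocation 3): componentwise max over VC(A)=(0, 1), +1 at W1, giving (0, 2)
C (invocation 5): componentwise max over VC(A)=(0, 1), +1 at W0, giving (1, 1)
D (invocation 7): componentwise max over VC(B)=(0, 2), +1 at W1, giving (0, 3)
F (invocation 10): componentwise max over VC(D)=(0, 3), +1 at W1, giving (0, 4)
E (invocation 8): componentwise max over VC(B)=(0, 2), VC(C)=(1, 1), +1 at W0, giving (2, 2)
G (invocation 12): componentwise max over VC(D)=(0, 3), VC(F)=(0, 4), +1 at W1, giving (0, 5)
I (invocation 16): componentwise max over VC(E)=(2, 2), +1 at W0, giving (3, 2)
H (invocation 15): componentwise max over VC(G)=(0, 5), +1 at W1, giving (0, 6)
target: VC(E) = (2, 2)

(2, 2)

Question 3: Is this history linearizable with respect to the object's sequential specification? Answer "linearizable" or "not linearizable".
one valid linearization: A, B, C, D, E, F, G, I, H
1. A enqueue(71), leaving queue <71>
2. B enqueue(80), leaving queue <71,80>
3. C dequeue() → 71, leaving queue <80>
4. D enqueue(35), leaving queue <80,35>
5. E dequeue() → 80, leaving queue <35>
6. F enqueue(9), leaving queue <35,9>
7. G dequeue() → 35, leaving queue <9>
8. I dequeue() (pending, included), leaving queue <>
9. H dequeue() → empty, leaving queue <>

linearizable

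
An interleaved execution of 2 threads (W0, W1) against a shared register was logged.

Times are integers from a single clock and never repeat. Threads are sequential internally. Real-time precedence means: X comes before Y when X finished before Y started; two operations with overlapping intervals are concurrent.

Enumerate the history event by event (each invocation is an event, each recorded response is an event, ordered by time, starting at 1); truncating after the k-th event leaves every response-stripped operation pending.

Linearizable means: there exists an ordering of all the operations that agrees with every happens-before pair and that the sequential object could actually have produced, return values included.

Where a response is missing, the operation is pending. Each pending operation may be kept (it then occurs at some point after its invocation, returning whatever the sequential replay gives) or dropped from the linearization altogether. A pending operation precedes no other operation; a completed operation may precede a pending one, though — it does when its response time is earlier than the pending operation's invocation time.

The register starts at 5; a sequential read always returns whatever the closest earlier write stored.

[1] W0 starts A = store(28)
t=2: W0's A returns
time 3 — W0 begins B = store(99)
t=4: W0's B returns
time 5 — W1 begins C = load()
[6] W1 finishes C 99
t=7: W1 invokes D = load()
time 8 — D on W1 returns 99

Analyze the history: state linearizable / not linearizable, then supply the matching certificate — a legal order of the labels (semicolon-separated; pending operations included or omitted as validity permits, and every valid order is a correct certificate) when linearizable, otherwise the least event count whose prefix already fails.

1. A store(28), leaving value 28
2. B store(99), leaving value 99
3. C load() → 99, leaving value 99
4. D load() → 99, leaving value 99

linearizable — witness: A; B; C; D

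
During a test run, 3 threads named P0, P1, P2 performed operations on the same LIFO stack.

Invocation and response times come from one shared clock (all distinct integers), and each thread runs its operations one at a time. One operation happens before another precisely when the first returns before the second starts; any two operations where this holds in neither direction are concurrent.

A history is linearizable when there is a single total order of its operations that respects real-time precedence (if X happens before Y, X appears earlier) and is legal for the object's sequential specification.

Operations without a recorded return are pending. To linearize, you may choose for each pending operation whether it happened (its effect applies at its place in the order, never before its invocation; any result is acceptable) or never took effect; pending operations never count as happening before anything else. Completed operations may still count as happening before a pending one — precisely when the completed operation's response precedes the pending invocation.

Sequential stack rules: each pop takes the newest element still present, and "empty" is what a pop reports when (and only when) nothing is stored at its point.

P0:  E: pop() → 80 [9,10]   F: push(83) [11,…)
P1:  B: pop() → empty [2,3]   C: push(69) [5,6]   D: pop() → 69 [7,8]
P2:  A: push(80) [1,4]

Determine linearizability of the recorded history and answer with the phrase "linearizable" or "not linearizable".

linearizable

one valid linearization: B, A, C, D, E
after step 1 (B pop() → empty): stack <>
after step 2 (A push(80)): stack <80>
after step 3 (C push(69)): stack <80,69>
after step 4 (D pop() → 69): stack <80>
after step 5 (E pop() → 80): stack <>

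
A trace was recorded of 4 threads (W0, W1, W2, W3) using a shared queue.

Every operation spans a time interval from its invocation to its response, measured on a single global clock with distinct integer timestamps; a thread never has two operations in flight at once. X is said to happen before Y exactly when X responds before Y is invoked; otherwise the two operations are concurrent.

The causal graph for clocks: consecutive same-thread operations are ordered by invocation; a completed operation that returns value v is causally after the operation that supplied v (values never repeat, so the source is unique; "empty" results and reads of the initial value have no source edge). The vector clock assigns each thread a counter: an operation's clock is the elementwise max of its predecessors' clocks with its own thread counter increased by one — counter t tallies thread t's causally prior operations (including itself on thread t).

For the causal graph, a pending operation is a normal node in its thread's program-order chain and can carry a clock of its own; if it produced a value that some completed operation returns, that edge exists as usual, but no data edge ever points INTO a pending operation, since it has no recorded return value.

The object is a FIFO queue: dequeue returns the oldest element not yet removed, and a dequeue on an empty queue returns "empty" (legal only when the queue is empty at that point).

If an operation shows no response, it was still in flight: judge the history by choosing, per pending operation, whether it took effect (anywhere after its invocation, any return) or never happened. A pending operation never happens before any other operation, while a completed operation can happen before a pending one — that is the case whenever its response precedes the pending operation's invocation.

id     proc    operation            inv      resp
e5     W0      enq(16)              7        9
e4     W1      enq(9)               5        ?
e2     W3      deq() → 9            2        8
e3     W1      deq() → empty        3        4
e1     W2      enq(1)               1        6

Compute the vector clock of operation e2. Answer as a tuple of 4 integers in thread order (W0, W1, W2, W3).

(0, 2, 0, 1)

root op e1, invoked 1: fresh clock plus W2's own tick → (0, 0, 1, 0)
root op e3, invoked 3: fresh clock plus W1's own tick → (0, 1, 0, 0)
root op e5, invoked 7: fresh clock plus W0's own tick → (1, 0, 0, 0)
e4, invoked 5, takes VC(e3)=(0, 1, 0, 0) under max, adds 1 for W1 → (0, 2, 0, 0)
e2, invoked 2, takes VC(e4)=(0, 2, 0, 0) under max, adds 1 for W3 → (0, 2, 0, 1)
target: VC(e2) = (0, 2, 0, 1)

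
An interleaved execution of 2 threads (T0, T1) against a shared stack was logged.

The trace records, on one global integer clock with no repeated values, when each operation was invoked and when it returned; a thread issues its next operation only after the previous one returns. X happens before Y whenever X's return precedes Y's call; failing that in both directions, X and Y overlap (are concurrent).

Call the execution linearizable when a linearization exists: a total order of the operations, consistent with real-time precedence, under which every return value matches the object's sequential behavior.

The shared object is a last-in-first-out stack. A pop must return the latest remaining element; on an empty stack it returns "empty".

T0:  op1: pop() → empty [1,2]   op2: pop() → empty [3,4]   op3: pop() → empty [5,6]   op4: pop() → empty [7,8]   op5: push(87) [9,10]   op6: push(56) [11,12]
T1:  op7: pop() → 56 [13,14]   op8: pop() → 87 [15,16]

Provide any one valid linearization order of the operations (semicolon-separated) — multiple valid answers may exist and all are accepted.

1. op1 pop() → empty, leaving stack <>
2. op2 pop() → empty, leaving stack <>
3. op3 pop() → empty, leaving stack <>
4. op4 pop() → empty, leaving stack <>
5. op5 push(87), leaving stack <87>
6. op6 push(56), leaving stack <87,56>
7. op7 pop() → 56, leaving stack <87>
8. op8 pop() → 87, leaving stack <>

op1; op2; op3; op4; op5; op6; op7; op8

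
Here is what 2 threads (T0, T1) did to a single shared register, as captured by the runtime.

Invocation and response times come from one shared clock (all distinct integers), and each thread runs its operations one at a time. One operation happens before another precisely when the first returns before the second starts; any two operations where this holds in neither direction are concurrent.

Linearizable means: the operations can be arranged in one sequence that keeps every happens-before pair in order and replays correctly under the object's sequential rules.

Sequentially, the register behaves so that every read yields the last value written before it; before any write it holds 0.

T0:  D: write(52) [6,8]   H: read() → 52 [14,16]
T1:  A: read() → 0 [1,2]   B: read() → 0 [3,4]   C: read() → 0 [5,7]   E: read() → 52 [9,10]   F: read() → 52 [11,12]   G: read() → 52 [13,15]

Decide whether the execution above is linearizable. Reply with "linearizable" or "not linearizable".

linearizable

a witness: A, B, C, D, E, F, G, H
after step 1 (A read() → 0): value 0
after step 2 (B read() → 0): value 0
after step 3 (C read() → 0): value 0
after step 4 (D write(52)): value 52
after step 5 (E read() → 52): value 52
after step 6 (F read() → 52): value 52
after step 7 (G read() → 52): value 52
after step 8 (H read() → 52): value 52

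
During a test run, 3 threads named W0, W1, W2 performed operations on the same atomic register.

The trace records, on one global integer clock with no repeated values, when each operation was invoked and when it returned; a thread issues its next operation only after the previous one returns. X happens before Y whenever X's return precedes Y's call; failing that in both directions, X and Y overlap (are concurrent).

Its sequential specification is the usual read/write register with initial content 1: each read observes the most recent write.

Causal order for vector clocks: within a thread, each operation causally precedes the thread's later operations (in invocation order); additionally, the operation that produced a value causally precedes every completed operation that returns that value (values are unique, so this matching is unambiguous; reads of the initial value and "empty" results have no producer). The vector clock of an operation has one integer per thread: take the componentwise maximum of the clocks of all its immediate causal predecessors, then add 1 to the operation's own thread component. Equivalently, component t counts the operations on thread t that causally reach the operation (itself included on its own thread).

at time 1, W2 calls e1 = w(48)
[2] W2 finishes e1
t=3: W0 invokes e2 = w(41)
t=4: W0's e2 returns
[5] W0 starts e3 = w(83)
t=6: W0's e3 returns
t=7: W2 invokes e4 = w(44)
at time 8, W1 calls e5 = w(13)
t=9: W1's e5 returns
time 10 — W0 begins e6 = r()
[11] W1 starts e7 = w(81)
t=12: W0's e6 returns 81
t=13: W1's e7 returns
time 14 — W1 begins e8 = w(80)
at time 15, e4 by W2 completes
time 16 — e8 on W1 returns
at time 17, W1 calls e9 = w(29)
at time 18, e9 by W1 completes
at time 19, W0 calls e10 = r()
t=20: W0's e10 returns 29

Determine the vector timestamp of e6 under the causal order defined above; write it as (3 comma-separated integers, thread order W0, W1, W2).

(3, 2, 0)

root op e1, invoked 1: fresh clock plus W2's own tick → (0, 0, 1)
root op e5, invoked 8: fresh clock plus W1's own tick → (0, 1, 0)
root op e2, invoked 3: fresh clock plus W0's own tick → (1, 0, 0)
e4, invoked 7, takes VC(e1)=(0, 0, 1) under max, adds 1 for W2 → (0, 0, 2)
e7, invoked 11, takes VC(e5)=(0, 1, 0) under max, adds 1 for W1 → (0, 2, 0)
e3, invoked 5, takes VC(e2)=(1, 0, 0) under max, adds 1 for W0 → (2, 0, 0)
e8, invoked 14, takes VC(e7)=(0, 2, 0) under max, adds 1 for W1 → (0, 3, 0)
e9, invoked 17, takes VC(e8)=(0, 3, 0) under max, adds 1 for W1 → (0, 4, 0)
e6, invoked 10, takes VC(e3)=(2, 0, 0), VC(e7)=(0, 2, 0) under max, adds 1 for W0 → (3, 2, 0)
e10, invoked 19, takes VC(e6)=(3, 2, 0), VC(e9)=(0, 4, 0) under max, adds 1 for W0 → (4, 4, 0)
target: VC(e6) = (3, 2, 0)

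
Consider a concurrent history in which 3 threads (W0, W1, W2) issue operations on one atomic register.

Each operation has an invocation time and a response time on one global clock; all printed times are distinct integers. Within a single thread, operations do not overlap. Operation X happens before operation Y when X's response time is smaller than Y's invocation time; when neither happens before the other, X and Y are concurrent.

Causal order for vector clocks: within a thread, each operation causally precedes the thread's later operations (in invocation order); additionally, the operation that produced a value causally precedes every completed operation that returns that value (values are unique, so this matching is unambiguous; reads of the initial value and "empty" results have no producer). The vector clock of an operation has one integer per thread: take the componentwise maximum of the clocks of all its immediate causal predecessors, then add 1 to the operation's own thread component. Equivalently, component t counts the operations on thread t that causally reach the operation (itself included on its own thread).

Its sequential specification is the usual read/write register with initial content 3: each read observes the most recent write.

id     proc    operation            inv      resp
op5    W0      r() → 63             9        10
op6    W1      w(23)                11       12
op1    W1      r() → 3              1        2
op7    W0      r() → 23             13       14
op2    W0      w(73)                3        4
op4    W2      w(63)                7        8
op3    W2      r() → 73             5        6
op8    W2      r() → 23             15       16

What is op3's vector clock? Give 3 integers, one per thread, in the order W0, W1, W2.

no predecessors for op1 (invoked 1): W1 increments from zero → (0, 1, 0)
no predecessors for op2 (invoked 3): W0 increments from zero → (1, 0, 0)
from VC(op1)=(0, 1, 0), op6 (invoked 11) maxes components and bumps W1 → (0, 2, 0)
from VC(op2)=(1, 0, 0), op3 (invoked 5) maxes components and bumps W2 → (1, 0, 1)
from VC(op3)=(1, 0, 1), op4 (invoked 7) maxes components and bumps W2 → (1, 0, 2)
from VC(op2)=(1, 0, 0), VC(op4)=(1, 0, 2), op5 (invoked 9) maxes components and bumps W0 → (2, 0, 2)
from VC(op4)=(1, 0, 2), VC(op6)=(0, 2, 0), op8 (invoked 15) maxes components and bumps W2 → (1, 2, 3)
from VC(op5)=(2, 0, 2), VC(op6)=(0, 2, 0), op7 (invoked 13) maxes components and bumps W0 → (3, 2, 2)
target: VC(op3) = (1, 0, 1)

(1, 0, 1)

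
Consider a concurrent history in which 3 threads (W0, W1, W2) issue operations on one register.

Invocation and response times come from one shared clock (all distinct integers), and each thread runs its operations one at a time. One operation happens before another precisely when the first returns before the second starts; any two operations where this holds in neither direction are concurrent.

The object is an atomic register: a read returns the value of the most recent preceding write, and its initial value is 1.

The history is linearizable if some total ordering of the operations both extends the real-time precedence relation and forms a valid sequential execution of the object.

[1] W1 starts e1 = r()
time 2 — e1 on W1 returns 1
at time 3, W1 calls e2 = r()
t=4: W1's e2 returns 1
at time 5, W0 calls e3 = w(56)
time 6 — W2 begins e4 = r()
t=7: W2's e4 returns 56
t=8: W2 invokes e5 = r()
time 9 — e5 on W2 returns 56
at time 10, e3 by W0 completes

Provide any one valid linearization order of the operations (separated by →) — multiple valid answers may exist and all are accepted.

e1 → e2 → e3 → e4 → e5

after step 1 (e1 r() → 1): value 1
after step 2 (e2 r() → 1): value 1
after step 3 (e3 w(56)): value 56
after step 4 (e4 r() → 56): value 56
after step 5 (e5 r() → 56): value 56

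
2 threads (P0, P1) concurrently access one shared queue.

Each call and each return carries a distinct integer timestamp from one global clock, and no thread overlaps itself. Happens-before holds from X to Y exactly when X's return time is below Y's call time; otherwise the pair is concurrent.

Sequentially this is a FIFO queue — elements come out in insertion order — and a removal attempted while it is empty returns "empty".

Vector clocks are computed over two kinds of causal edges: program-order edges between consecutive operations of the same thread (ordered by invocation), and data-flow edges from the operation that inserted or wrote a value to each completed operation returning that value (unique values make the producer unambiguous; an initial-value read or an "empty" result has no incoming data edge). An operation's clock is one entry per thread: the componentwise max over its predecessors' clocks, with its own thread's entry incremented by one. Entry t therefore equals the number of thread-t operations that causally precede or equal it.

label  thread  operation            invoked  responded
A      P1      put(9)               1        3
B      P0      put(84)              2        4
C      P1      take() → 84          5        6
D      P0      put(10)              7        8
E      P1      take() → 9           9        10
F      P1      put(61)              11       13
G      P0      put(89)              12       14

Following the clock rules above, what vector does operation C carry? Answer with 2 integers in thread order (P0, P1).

(1, 2)

A (invocation 1): nothing precedes it; P1's component alone gives (0, 1)
B (invocation 2): nothing precedes it; P0's component alone gives (1, 0)
invoked at 7, D merges VC(B)=(1, 0) and bumps P0's slot → (2, 0)
invoked at 5, C merges VC(A)=(0, 1), VC(B)=(1, 0) and bumps P1's slot → (1, 2)
invoked at 12, G merges VC(D)=(2, 0) and bumps P0's slot → (3, 0)
invoked at 9, E merges VC(A)=(0, 1), VC(C)=(1, 2) and bumps P1's slot → (1, 3)
invoked at 11, F merges VC(E)=(1, 3) and bumps P1's slot → (1, 4)
target: VC(C) = (1, 2)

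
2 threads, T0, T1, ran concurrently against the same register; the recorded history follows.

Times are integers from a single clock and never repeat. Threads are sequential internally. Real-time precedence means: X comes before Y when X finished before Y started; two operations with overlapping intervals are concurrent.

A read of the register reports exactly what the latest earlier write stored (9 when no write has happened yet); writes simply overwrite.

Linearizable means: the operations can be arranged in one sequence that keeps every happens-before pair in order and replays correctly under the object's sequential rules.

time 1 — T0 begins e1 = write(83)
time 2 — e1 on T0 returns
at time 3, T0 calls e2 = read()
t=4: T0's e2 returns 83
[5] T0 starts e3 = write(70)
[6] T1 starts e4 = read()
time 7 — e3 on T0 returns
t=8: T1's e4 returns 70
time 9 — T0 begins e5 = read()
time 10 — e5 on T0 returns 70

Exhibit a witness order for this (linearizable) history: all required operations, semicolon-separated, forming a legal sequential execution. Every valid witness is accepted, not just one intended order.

step 1: e1 write(83) — value 83
step 2: e2 read() → 83 — value 83
step 3: e3 write(70) — value 70
step 4: e4 read() → 70 — value 70
step 5: e5 read() → 70 — value 70

e1; e2; e3; e4; e5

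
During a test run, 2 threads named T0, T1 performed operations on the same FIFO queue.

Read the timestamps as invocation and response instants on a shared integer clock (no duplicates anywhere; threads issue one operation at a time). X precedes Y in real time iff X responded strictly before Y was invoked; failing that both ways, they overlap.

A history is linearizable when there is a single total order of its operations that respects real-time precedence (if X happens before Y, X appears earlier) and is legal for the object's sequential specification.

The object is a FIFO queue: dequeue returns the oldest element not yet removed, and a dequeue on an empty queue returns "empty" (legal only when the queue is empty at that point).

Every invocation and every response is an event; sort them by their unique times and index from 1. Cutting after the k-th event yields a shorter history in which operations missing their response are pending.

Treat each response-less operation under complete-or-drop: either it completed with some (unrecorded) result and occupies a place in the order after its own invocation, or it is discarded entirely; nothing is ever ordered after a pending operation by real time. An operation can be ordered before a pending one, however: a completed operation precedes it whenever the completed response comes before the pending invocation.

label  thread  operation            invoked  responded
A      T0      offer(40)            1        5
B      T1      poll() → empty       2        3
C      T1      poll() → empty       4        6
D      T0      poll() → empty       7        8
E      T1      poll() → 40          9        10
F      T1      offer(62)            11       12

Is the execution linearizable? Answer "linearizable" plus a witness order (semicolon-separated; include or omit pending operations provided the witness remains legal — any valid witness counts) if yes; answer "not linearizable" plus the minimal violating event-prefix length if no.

not linearizable — minimal violating prefix: 8 events

already the first 8 events (up to D's response at time 8) admit no linearization; the first 7 still do
3 orders of the 4 completed FIFO queue ops respect real time; none is legal
one such order, A, B, C, D, breaks at step 2 where B poll() → empty is illegal
one such order, B, A, C, D, breaks at step 3 where C poll() → empty is illegal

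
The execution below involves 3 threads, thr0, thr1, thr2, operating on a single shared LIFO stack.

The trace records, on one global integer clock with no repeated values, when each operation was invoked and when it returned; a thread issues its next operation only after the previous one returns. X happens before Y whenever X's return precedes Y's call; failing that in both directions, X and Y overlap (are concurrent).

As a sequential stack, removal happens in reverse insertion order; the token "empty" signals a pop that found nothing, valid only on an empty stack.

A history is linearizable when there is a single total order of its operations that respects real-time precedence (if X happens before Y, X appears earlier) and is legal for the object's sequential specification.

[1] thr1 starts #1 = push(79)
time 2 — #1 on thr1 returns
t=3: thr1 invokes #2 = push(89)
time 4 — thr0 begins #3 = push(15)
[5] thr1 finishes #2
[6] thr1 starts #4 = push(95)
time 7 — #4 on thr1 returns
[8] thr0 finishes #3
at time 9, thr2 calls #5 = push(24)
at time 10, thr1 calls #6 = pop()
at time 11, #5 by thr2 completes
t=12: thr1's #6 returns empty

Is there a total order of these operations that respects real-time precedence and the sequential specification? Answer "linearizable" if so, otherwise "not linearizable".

not linearizable

prefix check: 1..11 passes, 1..12 fails once #6's time-12 response joins
6 completed operations, 6 real-time-consistent orders — every LIFO stack replay fails
one such order, #1, #2, #3, #4, #5, #6, breaks at step 6 where #6 pop() → empty is illegal
one such order, #1, #2, #3, #4, #6, #5, breaks at step 5 where #6 pop() → empty is illegal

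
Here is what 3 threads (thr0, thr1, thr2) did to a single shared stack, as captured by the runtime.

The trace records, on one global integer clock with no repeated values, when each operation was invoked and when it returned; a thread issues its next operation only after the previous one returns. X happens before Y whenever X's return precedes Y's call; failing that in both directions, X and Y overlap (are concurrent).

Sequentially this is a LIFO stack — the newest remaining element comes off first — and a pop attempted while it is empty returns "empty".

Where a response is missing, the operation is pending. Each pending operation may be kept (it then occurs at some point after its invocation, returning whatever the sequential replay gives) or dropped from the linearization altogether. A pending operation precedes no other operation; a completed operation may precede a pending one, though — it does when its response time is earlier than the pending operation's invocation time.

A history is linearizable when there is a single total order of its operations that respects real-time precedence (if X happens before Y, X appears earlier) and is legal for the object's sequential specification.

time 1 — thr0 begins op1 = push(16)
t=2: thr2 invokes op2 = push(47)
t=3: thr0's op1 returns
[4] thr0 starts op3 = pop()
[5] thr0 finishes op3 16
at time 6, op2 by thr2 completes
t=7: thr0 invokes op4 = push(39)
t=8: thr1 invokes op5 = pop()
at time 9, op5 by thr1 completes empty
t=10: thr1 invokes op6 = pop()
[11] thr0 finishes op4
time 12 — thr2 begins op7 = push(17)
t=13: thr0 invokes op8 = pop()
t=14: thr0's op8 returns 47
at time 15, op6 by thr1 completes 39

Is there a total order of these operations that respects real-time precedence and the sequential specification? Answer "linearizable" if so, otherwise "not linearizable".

the violation lands at event 9, op5's response at time 9: events 1..8 linearize, events 1..9 do not
checked exhaustively: 3 real-time-consistent orders of 4 completed operations, zero legal stack replays
no escape via the 1 pending operation (op4): every completion choice fails
e.g. op1, op2, op3, op5 (pending dropped): illegal at step 3, since op3 pop() → 16 cannot apply there
e.g. op1, op3, op2, op5 (pending dropped): illegal at step 4, since op5 pop() → empty cannot apply there

not linearizable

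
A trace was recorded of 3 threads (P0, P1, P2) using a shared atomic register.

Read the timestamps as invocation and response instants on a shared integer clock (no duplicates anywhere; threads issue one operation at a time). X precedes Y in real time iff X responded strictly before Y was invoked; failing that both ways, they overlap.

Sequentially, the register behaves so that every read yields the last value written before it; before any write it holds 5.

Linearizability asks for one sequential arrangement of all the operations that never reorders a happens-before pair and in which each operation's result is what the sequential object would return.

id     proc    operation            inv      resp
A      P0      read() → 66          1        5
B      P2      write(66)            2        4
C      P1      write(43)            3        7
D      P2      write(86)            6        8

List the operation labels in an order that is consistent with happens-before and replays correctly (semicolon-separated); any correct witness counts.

1. B write(66), leaving value 66
2. A read() → 66, leaving value 66
3. C write(43), leaving value 43
4. D write(86), leaving value 86

B; A; C; D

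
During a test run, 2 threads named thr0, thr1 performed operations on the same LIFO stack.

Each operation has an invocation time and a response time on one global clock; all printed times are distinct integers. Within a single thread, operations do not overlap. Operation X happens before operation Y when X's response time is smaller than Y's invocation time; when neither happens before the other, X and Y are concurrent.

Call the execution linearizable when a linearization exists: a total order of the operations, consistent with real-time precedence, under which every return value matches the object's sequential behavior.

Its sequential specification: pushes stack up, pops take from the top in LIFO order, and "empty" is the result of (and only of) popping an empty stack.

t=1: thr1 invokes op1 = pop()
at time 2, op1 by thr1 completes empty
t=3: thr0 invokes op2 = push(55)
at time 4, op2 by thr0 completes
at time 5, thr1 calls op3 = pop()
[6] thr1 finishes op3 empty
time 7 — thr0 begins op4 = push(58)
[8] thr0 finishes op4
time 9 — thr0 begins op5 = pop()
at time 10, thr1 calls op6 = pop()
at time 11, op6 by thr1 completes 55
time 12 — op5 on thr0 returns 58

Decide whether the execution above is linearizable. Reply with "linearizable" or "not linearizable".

not linearizable

cut after 5 events: linearizable; cut after 6 events (op3 responds, time 6): not linearizable
a single order respects real time; the 3 completed LIFO stack operations fail replay along it
e.g. op1, op2, op3: illegal at step 3, since op3 pop() → empty cannot apply there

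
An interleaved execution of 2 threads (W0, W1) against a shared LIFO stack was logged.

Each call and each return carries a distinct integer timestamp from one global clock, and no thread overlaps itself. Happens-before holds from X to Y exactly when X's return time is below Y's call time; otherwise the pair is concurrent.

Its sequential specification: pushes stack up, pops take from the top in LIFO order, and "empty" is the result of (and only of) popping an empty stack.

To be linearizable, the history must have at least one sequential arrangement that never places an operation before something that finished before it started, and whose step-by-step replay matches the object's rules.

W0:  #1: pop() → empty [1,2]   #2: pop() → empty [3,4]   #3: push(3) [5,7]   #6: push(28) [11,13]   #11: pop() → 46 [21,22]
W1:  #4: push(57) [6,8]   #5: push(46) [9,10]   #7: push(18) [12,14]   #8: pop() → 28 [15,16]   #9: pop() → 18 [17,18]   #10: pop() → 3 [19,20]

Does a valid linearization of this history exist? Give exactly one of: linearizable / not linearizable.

events 1..19 are fine; event 20 — the response of #10 at time 20 — makes the prefix non-linearizable
no legal order exists: 4 real-time-consistent candidates over 10 completed LIFO stack operations, all rejected
sample order #1, #2, #3, #4, #5, #6, #7, #8, #9, #10 stalls at step 8 — #8 pop() → 28 has no legal effect
sample order #1, #2, #3, #4, #5, #7, #6, #8, #9, #10 stalls at step 10 — #10 pop() → 3 has no legal effect

not linearizable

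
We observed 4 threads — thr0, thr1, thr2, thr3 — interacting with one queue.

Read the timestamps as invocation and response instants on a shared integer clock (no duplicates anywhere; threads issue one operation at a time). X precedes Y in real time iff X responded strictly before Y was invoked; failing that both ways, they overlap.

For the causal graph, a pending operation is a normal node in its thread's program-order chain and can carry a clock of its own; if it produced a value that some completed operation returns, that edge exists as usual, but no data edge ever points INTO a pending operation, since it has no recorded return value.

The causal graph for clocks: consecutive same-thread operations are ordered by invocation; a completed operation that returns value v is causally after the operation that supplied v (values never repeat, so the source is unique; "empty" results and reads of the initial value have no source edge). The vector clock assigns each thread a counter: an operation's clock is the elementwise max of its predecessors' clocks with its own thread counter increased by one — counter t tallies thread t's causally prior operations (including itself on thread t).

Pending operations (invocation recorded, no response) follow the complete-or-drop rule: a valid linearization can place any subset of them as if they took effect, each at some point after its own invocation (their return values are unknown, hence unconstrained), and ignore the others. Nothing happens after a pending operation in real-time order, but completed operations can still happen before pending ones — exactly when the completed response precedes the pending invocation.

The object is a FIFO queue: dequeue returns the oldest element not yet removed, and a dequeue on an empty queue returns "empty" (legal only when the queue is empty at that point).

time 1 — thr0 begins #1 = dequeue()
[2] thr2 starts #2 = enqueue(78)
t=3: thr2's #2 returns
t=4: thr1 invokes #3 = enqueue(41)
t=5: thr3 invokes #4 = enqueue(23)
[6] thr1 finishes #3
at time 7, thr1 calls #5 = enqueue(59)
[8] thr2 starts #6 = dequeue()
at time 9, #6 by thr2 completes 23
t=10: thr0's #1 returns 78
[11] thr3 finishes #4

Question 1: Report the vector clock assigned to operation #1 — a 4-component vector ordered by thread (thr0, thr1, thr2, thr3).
root op #4, invoked 5: fresh clock plus thr3's own tick → (0, 0, 0, 1)
root op #2, invoked 2: fresh clock plus thr2's own tick → (0, 0, 1, 0)
root op #3, invoked 4: fresh clock plus thr1's own tick → (0, 1, 0, 0)
#5 (invocation 7): componentwise max over VC(#3)=(0, 1, 0, 0), +1 at thr1, giving (0, 2, 0, 0)
#1 (invocation 1): componentwise max over VC(#2)=(0, 0, 1, 0), +1 at thr0, giving (1, 0, 1, 0)
#6 (invocation 8): componentwise max over VC(#2)=(0, 0, 1, 0), VC(#4)=(0, 0, 0, 1), +1 at thr2, giving (0, 0, 2, 1)
target: VC(#1) = (1, 0, 1, 0)

(1, 0, 1, 0)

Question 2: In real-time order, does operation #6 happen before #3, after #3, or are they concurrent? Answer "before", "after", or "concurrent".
#6 spans [8,9], #3 spans [4,6]
resp(#3)=6 < inv(#6)=8

after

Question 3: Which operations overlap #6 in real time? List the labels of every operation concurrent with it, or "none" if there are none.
concurrent with #6 ([8,9]): every op whose interval crosses 8..9
#1 [1,10]: concurrent
#2 [2,3]: before
#3 [4,6]: before
#4 [5,11]: concurrent
#5 [7,…): concurrent

#1, #4, #5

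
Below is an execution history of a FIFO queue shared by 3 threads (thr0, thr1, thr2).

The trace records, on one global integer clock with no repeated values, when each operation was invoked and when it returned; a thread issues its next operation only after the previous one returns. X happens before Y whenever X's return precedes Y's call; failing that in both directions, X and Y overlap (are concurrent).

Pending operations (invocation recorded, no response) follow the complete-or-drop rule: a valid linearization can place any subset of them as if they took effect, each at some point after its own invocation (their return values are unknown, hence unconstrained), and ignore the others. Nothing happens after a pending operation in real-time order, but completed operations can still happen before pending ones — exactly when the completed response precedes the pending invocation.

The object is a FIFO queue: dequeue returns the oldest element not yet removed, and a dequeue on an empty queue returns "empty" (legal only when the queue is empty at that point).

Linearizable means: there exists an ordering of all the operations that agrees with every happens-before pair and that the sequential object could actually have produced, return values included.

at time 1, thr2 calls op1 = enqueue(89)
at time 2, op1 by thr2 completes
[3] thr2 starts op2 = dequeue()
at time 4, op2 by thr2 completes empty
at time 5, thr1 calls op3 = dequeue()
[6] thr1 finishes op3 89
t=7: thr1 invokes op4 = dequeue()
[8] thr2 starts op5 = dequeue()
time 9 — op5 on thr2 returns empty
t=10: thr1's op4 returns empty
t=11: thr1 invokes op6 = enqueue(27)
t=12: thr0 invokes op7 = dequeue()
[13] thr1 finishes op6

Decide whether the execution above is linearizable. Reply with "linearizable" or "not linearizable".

cut after 3 events: linearizable; cut after 4 events (op2 responds, time 4): not linearizable
one real-time candidate order over the 2 completed operations — the FIFO queue replay rejects it
take op1, op2: step 2 already fails, because op2 dequeue() → empty cannot occur there

not linearizable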